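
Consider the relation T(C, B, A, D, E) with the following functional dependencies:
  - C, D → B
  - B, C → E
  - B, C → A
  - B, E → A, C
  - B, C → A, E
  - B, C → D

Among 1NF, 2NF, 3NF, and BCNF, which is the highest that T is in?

BCNF

Candidate keys: {B, C}, {B, E}, {C, D}. Prime attributes: {B, C, D, E}.
Each dependency's left side is a superkey — BCNF holds.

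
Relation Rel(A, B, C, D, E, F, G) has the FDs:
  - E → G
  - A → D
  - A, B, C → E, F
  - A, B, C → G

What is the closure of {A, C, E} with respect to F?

Start with {A, C, E}.
E → G applies; add {G} → now {A, C, E, G}.
A → D applies; add {D} → now {A, C, D, E, G}.
No further FD applies.

{A, C, D, E, G}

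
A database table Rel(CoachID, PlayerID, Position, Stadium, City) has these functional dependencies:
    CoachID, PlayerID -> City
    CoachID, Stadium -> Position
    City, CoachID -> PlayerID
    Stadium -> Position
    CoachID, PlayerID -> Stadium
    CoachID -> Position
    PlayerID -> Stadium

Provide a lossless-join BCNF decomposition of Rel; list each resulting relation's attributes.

{City, CoachID, PlayerID}; {CoachID, Stadium}; {PlayerID, Stadium}; {Position, Stadium}

Candidate keys of the original relation: {City, CoachID}, {CoachID, PlayerID}.
{City, CoachID, PlayerID, Position, Stadium}: {CoachID, Stadium} determines {CoachID, Position, Stadium} here but is not a superkey — split on CoachID, Stadium -> Position, giving {CoachID, Position, Stadium} and {City, CoachID, PlayerID, Stadium}.
{CoachID, Position, Stadium}: {Stadium} determines {Position, Stadium} here but is not a superkey — split on Stadium -> Position, giving {Position, Stadium} and {CoachID, Stadium}.
{Position, Stadium}: every determinant is a superkey — BCNF.
{CoachID, Stadium}: every determinant is a superkey — BCNF.
{City, CoachID, PlayerID, Stadium}: {PlayerID} determines {PlayerID, Stadium} here but is not a superkey — split on PlayerID -> Stadium, giving {PlayerID, Stadium} and {City, CoachID, PlayerID}.
{PlayerID, Stadium}: every determinant is a superkey — BCNF.
{City, CoachID, PlayerID}: every determinant is a superkey — BCNF.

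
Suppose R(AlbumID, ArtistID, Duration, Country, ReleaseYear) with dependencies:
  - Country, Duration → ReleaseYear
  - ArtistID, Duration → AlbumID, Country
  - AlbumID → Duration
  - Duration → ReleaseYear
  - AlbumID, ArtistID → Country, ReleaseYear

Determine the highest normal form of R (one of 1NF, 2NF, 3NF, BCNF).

Candidate keys: {AlbumID, ArtistID}, {ArtistID, Duration}. Prime attributes: {AlbumID, ArtistID, Duration}.
Country, Duration → ReleaseYear: {Country, Duration}⁺ = {Country, Duration, ReleaseYear}, which is not all of the attributes, so the left side is not a superkey — BCNF is violated.
Country, Duration → ReleaseYear determines the non-prime attribute {ReleaseYear} from a non-superkey — 3NF is violated.
{AlbumID} is a proper subset of the key {AlbumID, ArtistID}, and {AlbumID}⁺ contains the non-prime attribute {ReleaseYear} — a partial dependency, so 2NF is violated.

1NF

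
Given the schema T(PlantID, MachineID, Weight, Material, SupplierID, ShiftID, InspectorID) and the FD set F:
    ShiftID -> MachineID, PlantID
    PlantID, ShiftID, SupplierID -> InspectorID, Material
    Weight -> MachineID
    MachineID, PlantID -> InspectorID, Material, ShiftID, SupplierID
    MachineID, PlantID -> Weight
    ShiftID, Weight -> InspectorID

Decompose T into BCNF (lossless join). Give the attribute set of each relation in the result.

Candidate keys of the original relation: {MachineID, PlantID}, {PlantID, Weight}, {ShiftID}.
Within {InspectorID, MachineID, Material, PlantID, ShiftID, SupplierID, Weight}: {Weight}⁺ ∩ {InspectorID, MachineID, Material, PlantID, ShiftID, SupplierID, Weight} = {MachineID, Weight}, not the whole set, so Weight -> MachineID violates BCNF; decompose into {MachineID, Weight} and {InspectorID, Material, PlantID, ShiftID, SupplierID, Weight}.
{MachineID, Weight} is in BCNF.
{InspectorID, Material, PlantID, ShiftID, SupplierID, Weight} is in BCNF.

{InspectorID, Material, PlantID, ShiftID, SupplierID, Weight}; {MachineID, Weight}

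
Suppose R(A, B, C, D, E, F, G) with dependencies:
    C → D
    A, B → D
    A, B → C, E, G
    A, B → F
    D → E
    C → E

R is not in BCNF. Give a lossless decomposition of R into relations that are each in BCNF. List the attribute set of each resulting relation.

{A, B, C, F, G}; {C, D}; {D, E}

Candidate key of the original relation: {A, B}.
{A, B, C, D, E, F, G}: {C} determines {C, D, E} here but is not a superkey — split on C → D, E, giving {C, D, E} and {A, B, C, F, G}.
{C, D, E}: {D} determines {D, E} here but is not a superkey — split on D → E, giving {D, E} and {C, D}.
{D, E} is in BCNF.
{C, D} is in BCNF.
{A, B, C, F, G} is in BCNF.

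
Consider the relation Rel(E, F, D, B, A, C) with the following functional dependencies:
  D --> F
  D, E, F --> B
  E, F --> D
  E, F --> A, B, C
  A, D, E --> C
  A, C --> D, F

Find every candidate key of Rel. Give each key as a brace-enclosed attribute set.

Attributes never on any right-hand side: {E} — every candidate key must contain it.
Closure of {D, E} is {A, B, C, D, E, F}, the whole schema; {D, E} is a candidate key.
Closure of {E, F} is {A, B, C, D, E, F}, the whole schema; {E, F} is a candidate key.
Closure of {A, C, E} is {A, B, C, D, E, F}, the whole schema; {A, C, E} is a candidate key.
Any other superkey properly contains one of these, so there are no further candidate keys.

{A, C, E}, {D, E}, {E, F}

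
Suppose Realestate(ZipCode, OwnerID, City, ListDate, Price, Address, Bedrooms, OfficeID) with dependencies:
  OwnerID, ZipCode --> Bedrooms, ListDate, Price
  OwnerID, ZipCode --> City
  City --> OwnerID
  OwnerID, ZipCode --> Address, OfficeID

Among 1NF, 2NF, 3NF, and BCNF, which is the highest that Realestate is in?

3NF

Candidate keys: {City, ZipCode}, {OwnerID, ZipCode}. Prime attributes: {City, OwnerID, ZipCode}.
City --> OwnerID: {City}⁺ = {City, OwnerID}, which is not all of the attributes, so the left side is not a superkey — BCNF is violated.
Its right-hand attributes {OwnerID} are all prime, as are those of every other non-superkey FD — the relation is in 3NF.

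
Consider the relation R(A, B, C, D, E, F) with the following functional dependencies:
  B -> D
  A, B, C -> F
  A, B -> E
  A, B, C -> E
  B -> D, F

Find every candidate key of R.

{A, B, C} never appear on the right of any FD, so every key must include all of them.
Closure of {A, B, C} is {A, B, C, D, E, F}, the whole schema; {A, B, C} is a candidate key.
No smaller or unrelated set reaches every attribute, so there are no other keys.

{A, B, C}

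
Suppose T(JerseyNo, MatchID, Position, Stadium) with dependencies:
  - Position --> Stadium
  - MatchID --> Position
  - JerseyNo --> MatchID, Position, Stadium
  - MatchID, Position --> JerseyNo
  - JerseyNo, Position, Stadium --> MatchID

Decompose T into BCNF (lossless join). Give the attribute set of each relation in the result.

Candidate keys of the original relation: {JerseyNo}, {MatchID}.
In {JerseyNo, MatchID, Position, Stadium}, {Position} is not a superkey ({Position}⁺ restricted to this set is {Position, Stadium}), so split on Position --> Stadium into {Position, Stadium} and {JerseyNo, MatchID, Position}.
{Position, Stadium}: every determinant is a superkey — BCNF.
{JerseyNo, MatchID, Position}: every determinant is a superkey — BCNF.

{JerseyNo, MatchID, Position}; {Position, Stadium}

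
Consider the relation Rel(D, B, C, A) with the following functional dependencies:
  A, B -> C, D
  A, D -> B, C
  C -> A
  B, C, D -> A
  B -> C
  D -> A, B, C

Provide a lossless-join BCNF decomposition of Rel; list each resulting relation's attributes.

Candidate keys of the original relation: {B}, {D}.
In {A, B, C, D}, {C} is not a superkey ({C}⁺ restricted to this set is {A, C}), so split on C -> A into {A, C} and {B, C, D}.
{A, C} is in BCNF.
{B, C, D} is in BCNF.

{A, C}; {B, C, D}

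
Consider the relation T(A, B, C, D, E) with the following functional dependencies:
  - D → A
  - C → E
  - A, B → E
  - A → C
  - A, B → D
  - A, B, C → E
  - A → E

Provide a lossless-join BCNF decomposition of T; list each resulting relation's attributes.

Candidate keys of the original relation: {A, B}, {B, D}.
Within {A, B, C, D, E}: {D}⁺ ∩ {A, B, C, D, E} = {A, C, D, E}, not the whole set, so D → A, C, E violates BCNF; decompose into {A, C, D, E} and {B, D}.
Within {A, C, D, E}: {C}⁺ ∩ {A, C, D, E} = {C, E}, not the whole set, so C → E violates BCNF; decompose into {C, E} and {A, C, D}.
{C, E} is in BCNF.
Within {A, C, D}: {A}⁺ ∩ {A, C, D} = {A, C}, not the whole set, so A → C violates BCNF; decompose into {A, C} and {A, D}.
{A, C} is in BCNF.
{A, D} is in BCNF.
{B, D} is in BCNF.

{A, C}; {A, D}; {B, D}; {C, E}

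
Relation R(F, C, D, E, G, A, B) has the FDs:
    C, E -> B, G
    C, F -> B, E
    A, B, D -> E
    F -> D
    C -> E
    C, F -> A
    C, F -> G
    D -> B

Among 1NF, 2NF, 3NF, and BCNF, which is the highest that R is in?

Candidate key: {C, F}. Prime attributes: {C, F}.
For C, E -> B, G we have {C, E}⁺ = {B, C, E, G}; {C, E} is not a superkey, so BCNF fails.
C, E -> B, G determines the non-prime attributes {B, G} from a non-superkey — 3NF is violated.
{C} is a proper subset of the key {C, F}, and {C}⁺ contains the non-prime attributes {B, E, G} — a partial dependency, so 2NF is violated.

1NF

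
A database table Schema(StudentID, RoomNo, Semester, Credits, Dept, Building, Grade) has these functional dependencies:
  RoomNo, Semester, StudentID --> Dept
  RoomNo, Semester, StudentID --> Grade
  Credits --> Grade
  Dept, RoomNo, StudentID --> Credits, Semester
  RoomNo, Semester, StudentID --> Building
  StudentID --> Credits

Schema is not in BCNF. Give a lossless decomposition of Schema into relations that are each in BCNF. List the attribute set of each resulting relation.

Candidate keys of the original relation: {Dept, RoomNo, StudentID}, {RoomNo, Semester, StudentID}.
Within {Building, Credits, Dept, Grade, RoomNo, Semester, StudentID}: {Credits}⁺ ∩ {Building, Credits, Dept, Grade, RoomNo, Semester, StudentID} = {Credits, Grade}, not the whole set, so Credits --> Grade violates BCNF; decompose into {Credits, Grade} and {Building, Credits, Dept, RoomNo, Semester, StudentID}.
{Credits, Grade} is in BCNF.
Within {Building, Credits, Dept, RoomNo, Semester, StudentID}: {StudentID}⁺ ∩ {Building, Credits, Dept, RoomNo, Semester, StudentID} = {Credits, StudentID}, not the whole set, so StudentID --> Credits violates BCNF; decompose into {Credits, StudentID} and {Building, Dept, RoomNo, Semester, StudentID}.
{Credits, StudentID} is in BCNF.
{Building, Dept, RoomNo, Semester, StudentID} is in BCNF.

{Building, Dept, RoomNo, Semester, StudentID}; {Credits, Grade}; {Credits, StudentID}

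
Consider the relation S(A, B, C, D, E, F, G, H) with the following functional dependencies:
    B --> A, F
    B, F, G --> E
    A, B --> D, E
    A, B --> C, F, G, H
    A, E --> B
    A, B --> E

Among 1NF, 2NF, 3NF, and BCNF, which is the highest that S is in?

BCNF

Candidate keys: {A, E}, {B}. Prime attributes: {A, B, E}.
Each dependency's left side is a superkey — BCNF holds.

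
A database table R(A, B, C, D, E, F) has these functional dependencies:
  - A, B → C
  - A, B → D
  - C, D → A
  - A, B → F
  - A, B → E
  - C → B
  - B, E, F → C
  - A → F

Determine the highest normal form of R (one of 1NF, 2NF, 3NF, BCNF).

3NF

Candidate keys: {A, B}, {A, C}, {B, D, E, F}, {C, D}. Prime attributes: {A, B, C, D, E, F}.
C → B: {C}⁺ = {B, C}, which is not all of the attributes, so the left side is not a superkey — BCNF is violated.
Its right-hand attributes {B} are all prime, as are those of every other non-superkey FD — the relation is in 3NF.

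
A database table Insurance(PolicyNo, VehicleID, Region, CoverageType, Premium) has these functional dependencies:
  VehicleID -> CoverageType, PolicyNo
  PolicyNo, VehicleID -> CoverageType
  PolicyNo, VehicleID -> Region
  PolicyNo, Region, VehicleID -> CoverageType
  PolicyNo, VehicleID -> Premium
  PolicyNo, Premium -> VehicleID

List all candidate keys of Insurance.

{VehicleID} is a candidate key since {VehicleID}⁺ = {CoverageType, PolicyNo, Premium, Region, VehicleID} covers every attribute.
{PolicyNo, Premium} is a candidate key since {PolicyNo, Premium}⁺ = {CoverageType, PolicyNo, Premium, Region, VehicleID} covers every attribute.
No proper subset of any of these is a key, and no other minimal superkey exists.

{PolicyNo, Premium}, {VehicleID}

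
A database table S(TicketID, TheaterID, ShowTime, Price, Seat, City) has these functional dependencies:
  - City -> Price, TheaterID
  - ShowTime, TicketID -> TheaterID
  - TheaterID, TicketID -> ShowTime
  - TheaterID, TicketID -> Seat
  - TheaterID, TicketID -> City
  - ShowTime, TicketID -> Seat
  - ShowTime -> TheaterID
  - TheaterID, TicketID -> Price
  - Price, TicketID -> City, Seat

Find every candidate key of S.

{City, TicketID}, {Price, TicketID}, {ShowTime, TicketID}, {TheaterID, TicketID}

No FD produces {TicketID}, so it must be in every candidate key.
Closure of {City, TicketID} is {City, Price, Seat, ShowTime, TheaterID, TicketID}, the whole schema; {City, TicketID} is a candidate key.
Closure of {Price, TicketID} is {City, Price, Seat, ShowTime, TheaterID, TicketID}, the whole schema; {Price, TicketID} is a candidate key.
Closure of {ShowTime, TicketID} is {City, Price, Seat, ShowTime, TheaterID, TicketID}, the whole schema; {ShowTime, TicketID} is a candidate key.
Closure of {TheaterID, TicketID} is {City, Price, Seat, ShowTime, TheaterID, TicketID}, the whole schema; {TheaterID, TicketID} is a candidate key.
These are minimal and exhaustive — every other superkey contains one of them.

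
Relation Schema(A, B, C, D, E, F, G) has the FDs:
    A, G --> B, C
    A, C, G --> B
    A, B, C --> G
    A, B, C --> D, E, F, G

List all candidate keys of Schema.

{A, B, C}, {A, G}

No FD produces {A}, so it must be in every candidate key.
{A, G}⁺ = {A, B, C, D, E, F, G} — all of the relation — so {A, G} is a candidate key.
{A, B, C}⁺ = {A, B, C, D, E, F, G} — all of the relation — so {A, B, C} is a candidate key.
No proper subset of any of these is a key, and no other minimal superkey exists.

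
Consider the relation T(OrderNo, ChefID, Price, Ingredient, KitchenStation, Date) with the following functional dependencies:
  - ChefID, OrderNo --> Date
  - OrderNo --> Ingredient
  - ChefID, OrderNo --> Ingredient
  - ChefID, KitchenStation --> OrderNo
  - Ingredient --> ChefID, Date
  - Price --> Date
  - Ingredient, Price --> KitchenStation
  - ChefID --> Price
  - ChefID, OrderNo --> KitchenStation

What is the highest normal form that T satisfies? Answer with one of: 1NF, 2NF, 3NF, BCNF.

1NF

Candidate keys: {ChefID, KitchenStation}, {Ingredient}, {OrderNo}. Prime attributes: {ChefID, Ingredient, KitchenStation, OrderNo}.
Price --> Date: {Price}⁺ = {Date, Price}, which is not all of the attributes, so the left side is not a superkey — BCNF is violated.
Because {Date} is non-prime and the left side of Price --> Date is not a superkey, the relation is not in 3NF.
{ChefID} is a proper subset of the key {ChefID, KitchenStation}, and {ChefID}⁺ contains the non-prime attributes {Date, Price} — a partial dependency, so 2NF is violated.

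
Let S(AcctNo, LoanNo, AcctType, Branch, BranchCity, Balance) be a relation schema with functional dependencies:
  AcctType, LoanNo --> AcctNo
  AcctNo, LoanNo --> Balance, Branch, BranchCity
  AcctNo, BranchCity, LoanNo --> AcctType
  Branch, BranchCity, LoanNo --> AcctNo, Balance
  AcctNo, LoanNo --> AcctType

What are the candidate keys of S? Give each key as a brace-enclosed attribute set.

No FD produces {LoanNo}, so it must be in every candidate key.
Closure of {AcctNo, LoanNo} is {AcctNo, AcctType, Balance, Branch, BranchCity, LoanNo}, the whole schema; {AcctNo, LoanNo} is a candidate key.
Closure of {AcctType, LoanNo} is {AcctNo, AcctType, Balance, Branch, BranchCity, LoanNo}, the whole schema; {AcctType, LoanNo} is a candidate key.
Closure of {Branch, BranchCity, LoanNo} is {AcctNo, AcctType, Balance, Branch, BranchCity, LoanNo}, the whole schema; {Branch, BranchCity, LoanNo} is a candidate key.
No proper subset of any of these is a key, and no other minimal superkey exists.

{AcctNo, LoanNo}, {AcctType, LoanNo}, {Branch, BranchCity, LoanNo}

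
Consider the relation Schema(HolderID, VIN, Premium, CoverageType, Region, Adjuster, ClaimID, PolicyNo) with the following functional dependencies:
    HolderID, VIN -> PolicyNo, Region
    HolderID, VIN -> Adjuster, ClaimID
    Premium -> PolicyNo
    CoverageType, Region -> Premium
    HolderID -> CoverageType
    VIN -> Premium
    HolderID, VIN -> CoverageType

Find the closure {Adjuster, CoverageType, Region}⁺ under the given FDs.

{Adjuster, CoverageType, PolicyNo, Premium, Region}

Start with {Adjuster, CoverageType, Region}.
CoverageType, Region -> Premium applies; add {Premium} → now {Adjuster, CoverageType, Premium, Region}.
Premium -> PolicyNo applies; add {PolicyNo} → now {Adjuster, CoverageType, PolicyNo, Premium, Region}.
No further FD applies.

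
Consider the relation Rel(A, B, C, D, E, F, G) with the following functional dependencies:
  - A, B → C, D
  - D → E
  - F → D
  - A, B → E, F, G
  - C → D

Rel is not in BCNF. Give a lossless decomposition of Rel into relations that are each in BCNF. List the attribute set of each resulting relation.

Candidate key of the original relation: {A, B}.
{A, B, C, D, E, F, G}: {D} determines {D, E} here but is not a superkey — split on D → E, giving {D, E} and {A, B, C, D, F, G}.
{D, E} is in BCNF.
{A, B, C, D, F, G}: {F} determines {D, F} here but is not a superkey — split on F → D, giving {D, F} and {A, B, C, F, G}.
{D, F} is in BCNF.
{A, B, C, F, G} is in BCNF.

{A, B, C, F, G}; {D, E}; {D, F}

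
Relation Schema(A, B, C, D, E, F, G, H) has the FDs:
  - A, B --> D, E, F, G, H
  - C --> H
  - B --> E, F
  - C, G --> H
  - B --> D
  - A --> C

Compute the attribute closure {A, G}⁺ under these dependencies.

Start with {A, G}.
A --> C applies; add {C} → now {A, C, G}.
C --> H applies; add {H} → now {A, C, G, H}.
No further FD applies.

{A, C, G, H}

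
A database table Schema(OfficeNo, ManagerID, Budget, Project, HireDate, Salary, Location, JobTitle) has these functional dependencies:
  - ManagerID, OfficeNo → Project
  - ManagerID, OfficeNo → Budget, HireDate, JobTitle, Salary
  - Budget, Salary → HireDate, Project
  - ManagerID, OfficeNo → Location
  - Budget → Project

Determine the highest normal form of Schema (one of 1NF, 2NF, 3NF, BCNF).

Candidate key: {ManagerID, OfficeNo}. Prime attributes: {ManagerID, OfficeNo}.
Budget, Salary → HireDate, Project: {Budget, Salary}⁺ = {Budget, HireDate, Project, Salary}, which is not all of the attributes, so the left side is not a superkey — BCNF is violated.
Because {HireDate, Project} are non-prime and the left side of Budget, Salary → HireDate, Project is not a superkey, the relation is not in 3NF.
Checking every proper subset of each key, none determines a non-prime attribute — 2NF is satisfied.

2NF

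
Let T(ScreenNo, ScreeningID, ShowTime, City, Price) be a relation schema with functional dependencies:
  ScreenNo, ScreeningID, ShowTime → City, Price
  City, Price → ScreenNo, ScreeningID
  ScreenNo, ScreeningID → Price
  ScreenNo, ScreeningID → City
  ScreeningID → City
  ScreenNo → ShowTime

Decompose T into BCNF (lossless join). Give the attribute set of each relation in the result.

Candidate keys of the original relation: {City, Price}, {Price, ScreeningID}, {ScreenNo, ScreeningID}.
In {City, Price, ScreenNo, ScreeningID, ShowTime}, {ScreeningID} is not a superkey ({ScreeningID}⁺ restricted to this set is {City, ScreeningID}), so split on ScreeningID → City into {City, ScreeningID} and {Price, ScreenNo, ScreeningID, ShowTime}.
{City, ScreeningID}: every determinant is a superkey — BCNF.
In {Price, ScreenNo, ScreeningID, ShowTime}, {ScreenNo} is not a superkey ({ScreenNo}⁺ restricted to this set is {ScreenNo, ShowTime}), so split on ScreenNo → ShowTime into {ScreenNo, ShowTime} and {Price, ScreenNo, ScreeningID}.
{ScreenNo, ShowTime}: every determinant is a superkey — BCNF.
{Price, ScreenNo, ScreeningID}: every determinant is a superkey — BCNF.

{City, ScreeningID}; {Price, ScreenNo, ScreeningID}; {ScreenNo, ShowTime}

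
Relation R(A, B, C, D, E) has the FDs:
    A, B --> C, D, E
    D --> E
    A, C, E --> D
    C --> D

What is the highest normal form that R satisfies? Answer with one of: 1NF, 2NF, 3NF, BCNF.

2NF

Candidate key: {A, B}. Prime attributes: {A, B}.
For D --> E we have {D}⁺ = {D, E}; {D} is not a superkey, so BCNF fails.
Because {E} is non-prime and the left side of D --> E is not a superkey, the relation is not in 3NF.
No non-prime attribute depends on a proper subset of any candidate key, so 2NF holds.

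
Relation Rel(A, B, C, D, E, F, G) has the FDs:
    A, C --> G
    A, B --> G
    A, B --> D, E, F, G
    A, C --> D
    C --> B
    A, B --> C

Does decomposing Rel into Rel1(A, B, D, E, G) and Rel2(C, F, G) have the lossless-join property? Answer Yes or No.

No

The shared attributes are {G} and {G}⁺ = {G}.
The closure covers neither Rel1 nor Rel2 entirely; the join is not lossless.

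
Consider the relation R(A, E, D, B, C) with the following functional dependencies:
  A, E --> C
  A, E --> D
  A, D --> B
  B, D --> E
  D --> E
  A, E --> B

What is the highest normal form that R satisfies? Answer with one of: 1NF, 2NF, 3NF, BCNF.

Candidate keys: {A, D}, {A, E}. Prime attributes: {A, D, E}.
B, D --> E: {B, D}⁺ = {B, D, E}, which is not all of the attributes, so the left side is not a superkey — BCNF is violated.
Since {E} ⊆ prime attributes and every other non-superkey FD also has a prime right side, the schema is in 3NF.

3NF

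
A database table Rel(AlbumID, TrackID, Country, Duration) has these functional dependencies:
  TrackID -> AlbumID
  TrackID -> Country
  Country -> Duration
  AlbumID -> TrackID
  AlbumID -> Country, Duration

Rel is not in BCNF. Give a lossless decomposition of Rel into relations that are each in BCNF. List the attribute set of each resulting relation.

Candidate keys of the original relation: {AlbumID}, {TrackID}.
{AlbumID, Country, Duration, TrackID}: {Country} determines {Country, Duration} here but is not a superkey — split on Country -> Duration, giving {Country, Duration} and {AlbumID, Country, TrackID}.
{Country, Duration} has no BCNF violation.
{AlbumID, Country, TrackID} has no BCNF violation.

{AlbumID, Country, TrackID}; {Country, Duration}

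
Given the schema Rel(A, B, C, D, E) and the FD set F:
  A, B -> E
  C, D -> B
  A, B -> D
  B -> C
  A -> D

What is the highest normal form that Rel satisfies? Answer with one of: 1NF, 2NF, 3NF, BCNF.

1NF

Candidate keys: {A, B}, {A, C}. Prime attributes: {A, B, C}.
For C, D -> B we have {C, D}⁺ = {B, C, D}; {C, D} is not a superkey, so BCNF fails.
Because {D} is non-prime and the left side of A -> D is not a superkey, the relation is not in 3NF.
The proper key subset {A} of {A, B} determines non-prime {D}, so the relation is not even in 2NF.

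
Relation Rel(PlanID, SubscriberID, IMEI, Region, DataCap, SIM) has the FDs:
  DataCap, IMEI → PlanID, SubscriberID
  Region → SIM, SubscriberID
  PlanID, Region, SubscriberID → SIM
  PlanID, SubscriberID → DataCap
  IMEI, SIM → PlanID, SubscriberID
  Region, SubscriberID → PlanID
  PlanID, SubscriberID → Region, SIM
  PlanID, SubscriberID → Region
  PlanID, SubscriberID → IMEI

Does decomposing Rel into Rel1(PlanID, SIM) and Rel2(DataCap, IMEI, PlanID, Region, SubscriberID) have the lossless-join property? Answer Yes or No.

No

Rel1 ∩ Rel2 = {PlanID}; its closure under F is {PlanID}.
Rel1 ⊄ {PlanID} and Rel2 ⊄ {PlanID}, so the split is lossy.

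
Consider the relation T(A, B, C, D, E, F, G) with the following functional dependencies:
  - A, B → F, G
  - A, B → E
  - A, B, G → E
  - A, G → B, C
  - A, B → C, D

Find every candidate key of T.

{A} never appears on the right of any FD, so every key must include it.
{A, B}⁺ = {A, B, C, D, E, F, G}, which is every attribute, so {A, B} is a candidate key.
{A, G}⁺ = {A, B, C, D, E, F, G}, which is every attribute, so {A, G} is a candidate key.
Any other superkey properly contains one of these, so there are no further candidate keys.

{A, B}, {A, G}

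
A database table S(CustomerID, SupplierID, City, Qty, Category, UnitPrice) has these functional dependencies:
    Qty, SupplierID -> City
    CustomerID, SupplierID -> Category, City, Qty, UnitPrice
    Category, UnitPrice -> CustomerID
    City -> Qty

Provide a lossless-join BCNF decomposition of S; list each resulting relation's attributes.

{Category, CustomerID, UnitPrice}; {Category, Qty, SupplierID, UnitPrice}; {City, Qty}; {City, SupplierID}

Candidate keys of the original relation: {Category, SupplierID, UnitPrice}, {CustomerID, SupplierID}.
In {Category, City, CustomerID, Qty, SupplierID, UnitPrice}, {Qty, SupplierID} is not a superkey ({Qty, SupplierID}⁺ restricted to this set is {City, Qty, SupplierID}), so split on Qty, SupplierID -> City into {City, Qty, SupplierID} and {Category, CustomerID, Qty, SupplierID, UnitPrice}.
In {City, Qty, SupplierID}, {City} is not a superkey ({City}⁺ restricted to this set is {City, Qty}), so split on City -> Qty into {City, Qty} and {City, SupplierID}.
{City, Qty} is in BCNF.
{City, SupplierID} is in BCNF.
In {Category, CustomerID, Qty, SupplierID, UnitPrice}, {Category, UnitPrice} is not a superkey ({Category, UnitPrice}⁺ restricted to this set is {Category, CustomerID, UnitPrice}), so split on Category, UnitPrice -> CustomerID into {Category, CustomerID, UnitPrice} and {Category, Qty, SupplierID, UnitPrice}.
{Category, CustomerID, UnitPrice} is in BCNF.
{Category, Qty, SupplierID, UnitPrice} is in BCNF.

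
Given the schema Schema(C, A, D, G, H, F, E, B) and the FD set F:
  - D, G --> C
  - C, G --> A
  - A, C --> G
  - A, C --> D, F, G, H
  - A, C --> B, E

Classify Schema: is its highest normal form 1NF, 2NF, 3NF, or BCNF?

Candidate keys: {A, C}, {C, G}, {D, G}. Prime attributes: {A, C, D, G}.
Every FD has a superkey on the left, so the relation is in BCNF.

BCNF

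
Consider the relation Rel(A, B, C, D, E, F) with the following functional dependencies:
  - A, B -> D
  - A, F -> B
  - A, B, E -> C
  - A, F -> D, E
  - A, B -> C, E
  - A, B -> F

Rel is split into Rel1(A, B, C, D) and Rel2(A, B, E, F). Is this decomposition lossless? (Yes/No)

The shared attributes are {A, B} and {A, B}⁺ = {A, B, C, D, E, F}.
Since Rel1 ⊆ {A, B, C, D, E, F}, the intersection is a superkey of Rel1; the decomposition is lossless.

Yes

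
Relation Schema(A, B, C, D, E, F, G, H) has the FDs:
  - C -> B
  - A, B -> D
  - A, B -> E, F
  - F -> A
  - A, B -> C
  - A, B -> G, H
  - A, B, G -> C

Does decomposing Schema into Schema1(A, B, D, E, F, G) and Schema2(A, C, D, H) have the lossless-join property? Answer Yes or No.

Schema1 ∩ Schema2 = {A, D}; its closure under F is {A, D}.
The closure covers neither Schema1 nor Schema2 entirely; the join is not lossless.

No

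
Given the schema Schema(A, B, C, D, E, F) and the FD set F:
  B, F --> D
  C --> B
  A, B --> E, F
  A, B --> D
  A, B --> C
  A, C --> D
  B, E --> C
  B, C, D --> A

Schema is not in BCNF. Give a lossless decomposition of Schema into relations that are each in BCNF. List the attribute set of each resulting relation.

{A, C, E, F}; {B, C}; {B, D, F}

Candidate keys of the original relation: {A, B}, {A, C}, {B, D, E}, {B, E, F}, {C, D}, {C, F}.
Within {A, B, C, D, E, F}: {B, F}⁺ ∩ {A, B, C, D, E, F} = {B, D, F}, not the whole set, so B, F --> D violates BCNF; decompose into {B, D, F} and {A, B, C, E, F}.
{B, D, F}: every determinant is a superkey — BCNF.
Within {A, B, C, E, F}: {C}⁺ ∩ {A, B, C, E, F} = {B, C}, not the whole set, so C --> B violates BCNF; decompose into {B, C} and {A, C, E, F}.
{B, C}: every determinant is a superkey — BCNF.
{A, C, E, F}: every determinant is a superkey — BCNF.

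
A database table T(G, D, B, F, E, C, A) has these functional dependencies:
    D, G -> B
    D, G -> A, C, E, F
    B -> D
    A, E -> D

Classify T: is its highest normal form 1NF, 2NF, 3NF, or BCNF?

3NF

Candidate keys: {A, E, G}, {B, G}, {D, G}. Prime attributes: {A, B, D, E, G}.
B -> D breaks BCNF: {B}⁺ = {B, D}, so {B} is not a superkey.
Since {D} ⊆ prime attributes and every other non-superkey FD also has a prime right side, the schema is in 3NF.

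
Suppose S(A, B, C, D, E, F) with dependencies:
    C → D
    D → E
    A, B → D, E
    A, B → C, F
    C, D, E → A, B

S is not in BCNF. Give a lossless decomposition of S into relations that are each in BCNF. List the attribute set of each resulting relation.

{A, B, C, D, F}; {D, E}

Candidate keys of the original relation: {A, B}, {C}.
Within {A, B, C, D, E, F}: {D}⁺ ∩ {A, B, C, D, E, F} = {D, E}, not the whole set, so D → E violates BCNF; decompose into {D, E} and {A, B, C, D, F}.
{D, E}: every determinant is a superkey — BCNF.
{A, B, C, D, F}: every determinant is a superkey — BCNF.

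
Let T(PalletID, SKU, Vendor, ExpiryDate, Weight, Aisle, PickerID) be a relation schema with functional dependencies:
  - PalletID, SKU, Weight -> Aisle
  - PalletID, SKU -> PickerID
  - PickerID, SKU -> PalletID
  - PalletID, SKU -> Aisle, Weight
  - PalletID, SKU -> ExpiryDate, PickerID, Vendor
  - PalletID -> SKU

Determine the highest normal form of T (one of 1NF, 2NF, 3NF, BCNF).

Candidate keys: {PalletID}, {PickerID, SKU}. Prime attributes: {PalletID, PickerID, SKU}.
Each dependency's left side is a superkey — BCNF holds.

BCNF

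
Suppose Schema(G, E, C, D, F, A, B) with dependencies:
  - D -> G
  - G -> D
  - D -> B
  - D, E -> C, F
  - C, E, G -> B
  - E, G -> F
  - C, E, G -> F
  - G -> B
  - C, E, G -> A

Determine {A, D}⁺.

Start with {A, D}.
D -> G applies; add {G} → now {A, D, G}.
D -> B applies; add {B} → now {A, B, D, G}.
No further FD applies.

{A, B, D, G}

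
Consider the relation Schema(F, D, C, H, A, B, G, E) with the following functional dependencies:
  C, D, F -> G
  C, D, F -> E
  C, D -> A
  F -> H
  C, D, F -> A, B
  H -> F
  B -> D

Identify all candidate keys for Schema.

Attributes never on any right-hand side: {C} — every candidate key must contain it.
{B, C, F}⁺ = {A, B, C, D, E, F, G, H} — all of the relation — so {B, C, F} is a candidate key.
{B, C, H}⁺ = {A, B, C, D, E, F, G, H} — all of the relation — so {B, C, H} is a candidate key.
{C, D, F}⁺ = {A, B, C, D, E, F, G, H} — all of the relation — so {C, D, F} is a candidate key.
{C, D, H}⁺ = {A, B, C, D, E, F, G, H} — all of the relation — so {C, D, H} is a candidate key.
Any other superkey properly contains one of these, so there are no further candidate keys.

{B, C, F}, {B, C, H}, {C, D, F}, {C, D, H}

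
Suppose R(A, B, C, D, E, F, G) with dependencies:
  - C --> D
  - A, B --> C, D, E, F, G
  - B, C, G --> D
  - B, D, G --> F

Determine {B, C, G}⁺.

Start with {B, C, G}.
C --> D applies; add {D} → now {B, C, D, G}.
B, D, G --> F applies; add {F} → now {B, C, D, F, G}.
No further FD applies.

{B, C, D, F, G}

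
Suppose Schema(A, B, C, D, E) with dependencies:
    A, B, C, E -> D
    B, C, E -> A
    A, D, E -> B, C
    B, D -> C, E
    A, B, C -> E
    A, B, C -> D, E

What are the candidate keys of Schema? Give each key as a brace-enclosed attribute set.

{B, D} is a candidate key since {B, D}⁺ = {A, B, C, D, E} covers every attribute.
{A, B, C} is a candidate key since {A, B, C}⁺ = {A, B, C, D, E} covers every attribute.
{A, D, E} is a candidate key since {A, D, E}⁺ = {A, B, C, D, E} covers every attribute.
{B, C, E} is a candidate key since {B, C, E}⁺ = {A, B, C, D, E} covers every attribute.
These are minimal and exhaustive — every other superkey contains one of them.

{A, B, C}, {A, D, E}, {B, C, E}, {B, D}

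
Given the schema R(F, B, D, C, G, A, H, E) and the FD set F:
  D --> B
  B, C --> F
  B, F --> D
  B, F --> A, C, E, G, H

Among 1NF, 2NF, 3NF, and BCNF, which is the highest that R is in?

3NF

Candidate keys: {B, C}, {B, F}, {C, D}, {D, F}. Prime attributes: {B, C, D, F}.
D --> B: {D}⁺ = {B, D}, which is not all of the attributes, so the left side is not a superkey — BCNF is violated.
Since {B} ⊆ prime attributes and every other non-superkey FD also has a prime right side, the schema is in 3NF.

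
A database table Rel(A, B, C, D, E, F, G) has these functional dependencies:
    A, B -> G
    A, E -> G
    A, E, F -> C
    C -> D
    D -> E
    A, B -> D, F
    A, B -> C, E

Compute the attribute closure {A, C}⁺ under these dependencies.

Start with {A, C}.
C -> D applies; add {D} → now {A, C, D}.
D -> E applies; add {E} → now {A, C, D, E}.
A, E -> G applies; add {G} → now {A, C, D, E, G}.
No further FD applies.

{A, C, D, E, G}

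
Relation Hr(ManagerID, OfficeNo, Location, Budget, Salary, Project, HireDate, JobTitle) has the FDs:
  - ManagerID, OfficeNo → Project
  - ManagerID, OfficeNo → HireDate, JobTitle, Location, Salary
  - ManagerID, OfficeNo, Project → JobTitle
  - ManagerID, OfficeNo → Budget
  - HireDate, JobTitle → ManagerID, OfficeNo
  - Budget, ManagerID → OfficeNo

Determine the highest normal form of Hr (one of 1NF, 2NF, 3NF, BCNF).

BCNF

Candidate keys: {Budget, ManagerID}, {HireDate, JobTitle}, {ManagerID, OfficeNo}. Prime attributes: {Budget, HireDate, JobTitle, ManagerID, OfficeNo}.
The left-hand side of every FD is a superkey, so BCNF is satisfied.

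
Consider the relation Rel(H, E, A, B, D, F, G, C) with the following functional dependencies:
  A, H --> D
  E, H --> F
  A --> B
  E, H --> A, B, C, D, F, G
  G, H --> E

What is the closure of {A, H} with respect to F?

{A, B, D, H}

Start with {A, H}.
A, H --> D applies; add {D} → now {A, D, H}.
A --> B applies; add {B} → now {A, B, D, H}.
No further FD applies.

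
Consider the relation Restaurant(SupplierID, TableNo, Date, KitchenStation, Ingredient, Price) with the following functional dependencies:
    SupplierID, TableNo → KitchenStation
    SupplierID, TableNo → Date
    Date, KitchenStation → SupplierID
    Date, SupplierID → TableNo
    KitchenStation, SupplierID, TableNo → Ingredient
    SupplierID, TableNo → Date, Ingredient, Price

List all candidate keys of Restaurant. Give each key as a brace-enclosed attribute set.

{Date, KitchenStation}, {Date, SupplierID}, {SupplierID, TableNo}

{Date, KitchenStation} is a candidate key since {Date, KitchenStation}⁺ = {Date, Ingredient, KitchenStation, Price, SupplierID, TableNo} covers every attribute.
{Date, SupplierID} is a candidate key since {Date, SupplierID}⁺ = {Date, Ingredient, KitchenStation, Price, SupplierID, TableNo} covers every attribute.
{SupplierID, TableNo} is a candidate key since {SupplierID, TableNo}⁺ = {Date, Ingredient, KitchenStation, Price, SupplierID, TableNo} covers every attribute.
Any other superkey properly contains one of these, so there are no further candidate keys.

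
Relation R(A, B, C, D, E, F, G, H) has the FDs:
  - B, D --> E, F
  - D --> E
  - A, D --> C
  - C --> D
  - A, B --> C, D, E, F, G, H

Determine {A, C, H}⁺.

Start with {A, C, H}.
C --> D applies; add {D} → now {A, C, D, H}.
D --> E applies; add {E} → now {A, C, D, E, H}.
No further FD applies.

{A, C, D, E, H}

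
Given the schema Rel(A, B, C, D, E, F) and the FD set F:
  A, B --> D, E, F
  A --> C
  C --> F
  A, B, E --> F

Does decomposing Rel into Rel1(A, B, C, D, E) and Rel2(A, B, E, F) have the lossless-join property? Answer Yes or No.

Common attributes: {A, B, E}; their closure is {A, B, C, D, E, F}.
Since Rel1 ⊆ {A, B, C, D, E, F}, the intersection is a superkey of Rel1; the decomposition is lossless.

Yes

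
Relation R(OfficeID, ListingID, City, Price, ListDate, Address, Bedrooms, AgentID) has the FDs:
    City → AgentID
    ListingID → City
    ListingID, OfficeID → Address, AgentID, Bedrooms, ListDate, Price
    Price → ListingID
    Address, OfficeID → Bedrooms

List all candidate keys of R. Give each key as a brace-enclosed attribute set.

No FD produces {OfficeID}, so it must be in every candidate key.
{ListingID, OfficeID}⁺ = {Address, AgentID, Bedrooms, City, ListDate, ListingID, OfficeID, Price}, which is every attribute, so {ListingID, OfficeID} is a candidate key.
{OfficeID, Price}⁺ = {Address, AgentID, Bedrooms, City, ListDate, ListingID, OfficeID, Price}, which is every attribute, so {OfficeID, Price} is a candidate key.
No proper subset of any of these is a key, and no other minimal superkey exists.

{ListingID, OfficeID}, {OfficeID, Price}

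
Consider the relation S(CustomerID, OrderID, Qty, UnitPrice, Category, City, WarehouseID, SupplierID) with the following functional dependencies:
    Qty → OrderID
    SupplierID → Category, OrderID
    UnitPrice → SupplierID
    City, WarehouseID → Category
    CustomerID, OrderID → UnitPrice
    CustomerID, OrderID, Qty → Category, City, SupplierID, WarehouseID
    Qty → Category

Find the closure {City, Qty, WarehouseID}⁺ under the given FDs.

Start with {City, Qty, WarehouseID}.
Qty → OrderID applies; add {OrderID} → now {City, OrderID, Qty, WarehouseID}.
City, WarehouseID → Category applies; add {Category} → now {Category, City, OrderID, Qty, WarehouseID}.
No further FD applies.

{Category, City, OrderID, Qty, WarehouseID}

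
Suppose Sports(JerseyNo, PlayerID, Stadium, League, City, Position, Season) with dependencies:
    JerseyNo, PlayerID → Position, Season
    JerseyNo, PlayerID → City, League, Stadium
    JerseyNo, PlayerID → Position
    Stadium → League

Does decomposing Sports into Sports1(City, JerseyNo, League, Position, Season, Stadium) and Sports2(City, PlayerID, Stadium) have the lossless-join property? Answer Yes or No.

No

The shared attributes are {City, Stadium} and {City, Stadium}⁺ = {City, League, Stadium}.
Neither Sports1 nor Sports2 is contained in that closure, so the decomposition is lossy.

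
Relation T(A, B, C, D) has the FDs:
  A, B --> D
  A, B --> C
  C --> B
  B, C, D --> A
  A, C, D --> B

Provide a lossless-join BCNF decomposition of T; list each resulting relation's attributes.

{A, C, D}; {B, C}

Candidate keys of the original relation: {A, B}, {A, C}, {C, D}.
{A, B, C, D}: {C} determines {B, C} here but is not a superkey — split on C --> B, giving {B, C} and {A, C, D}.
{B, C}: every determinant is a superkey — BCNF.
{A, C, D}: every determinant is a superkey — BCNF.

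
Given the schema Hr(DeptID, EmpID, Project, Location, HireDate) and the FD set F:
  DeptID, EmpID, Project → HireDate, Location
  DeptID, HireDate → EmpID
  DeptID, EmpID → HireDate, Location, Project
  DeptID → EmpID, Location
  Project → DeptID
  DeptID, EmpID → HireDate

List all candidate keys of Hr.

{DeptID}⁺ = {DeptID, EmpID, HireDate, Location, Project} — all of the relation — so {DeptID} is a candidate key.
{Project}⁺ = {DeptID, EmpID, HireDate, Location, Project} — all of the relation — so {Project} is a candidate key.
These are minimal and exhaustive — every other superkey contains one of them.

{DeptID}, {Project}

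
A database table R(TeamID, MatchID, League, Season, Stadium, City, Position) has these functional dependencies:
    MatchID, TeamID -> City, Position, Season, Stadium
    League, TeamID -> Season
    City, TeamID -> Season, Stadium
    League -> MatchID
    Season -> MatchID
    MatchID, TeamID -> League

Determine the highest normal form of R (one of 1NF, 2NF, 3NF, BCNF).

3NF

Candidate keys: {City, TeamID}, {League, TeamID}, {MatchID, TeamID}, {Season, TeamID}. Prime attributes: {City, League, MatchID, Season, TeamID}.
League -> MatchID breaks BCNF: {League}⁺ = {League, MatchID}, so {League} is not a superkey.
Its right-hand attributes {MatchID} are all prime, as are those of every other non-superkey FD — the relation is in 3NF.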